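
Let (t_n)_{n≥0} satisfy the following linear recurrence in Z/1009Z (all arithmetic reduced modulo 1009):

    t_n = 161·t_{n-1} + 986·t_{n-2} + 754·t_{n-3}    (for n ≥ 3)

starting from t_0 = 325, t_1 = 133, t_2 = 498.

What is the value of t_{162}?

t_3 = 161·498 + 986·133 + 754·325 = 298
t_4 = 161·298 + 986·498 + 754·133 = 591
t_5 = 161·591 + 986·298 + 754·498 = 658
t_6 = 161·658 + 986·591 + 754·298 = 211
t_7 = 161·211 + 986·658 + 754·591 = 311
t_8 = 161·311 + 986·211 + 754·658 = 526
Continuing the recurrence:
  t_9 = 521;  t_10 = 550;  t_11 = 959;  t_12 = 822;  t_13 = 305;  t_14 = 571
  t_15 = 422;  t_16 = 241;  t_17 = 534;  t_18 = 64;  t_19 = 134;  t_20 = 976
  t_21 = 510;  t_22 = 267;  t_23 = 321;  t_24 = 246;  t_25 = 462;  t_26 = 995
  t_27 = 65;  t_28 = 940;  t_29 = 47;  t_30 = 651;  t_31 = 245;  t_32 = 379
  t_33 = 369;  t_34 = 325;  t_35 = 670;  t_36 = 246;  t_37 = 852;  t_38 = 15
  t_39 = 809;  t_40 = 427;  t_41 = 910;  t_42 = 15;  t_43 = 743;  t_44 = 236
  t_45 = 938;  t_46 = 521;  t_47 = 109;  t_48 = 464;  t_49 = 891;  t_50 = 48
  t_51 = 85;  t_52 = 293;  t_53 = 690;  t_54 = 947;  t_55 = 333;  t_56 = 169
  t_57 = 45;  t_58 = 172;  t_59 = 715;  t_60 = 802;  t_61 = 205;  t_62 = 737
  t_63 = 242;  t_64 = 6;  t_65 = 184;  t_66 = 64;  t_67 = 506;  t_68 = 786
  t_69 = 715;  t_70 = 295;  t_71 = 132;  t_72 = 645;  t_73 = 359;  t_74 = 223
  t_75 = 395;  t_76 = 218;  t_77 = 427;  t_78 = 341;  t_79 = 589;  t_80 = 299
  t_81 = 105;  t_82 = 84;  t_83 = 449;  t_84 = 195;  t_85 = 657;  t_86 = 923
  t_87 = 20;  t_88 = 112;  t_89 = 151;  t_90 = 491;  t_91 = 604;  t_92 = 23
  t_93 = 821;  t_94 = 839;  t_95 = 350;  t_96 = 237;  t_97 = 809;  t_98 = 233
  t_99 = 849;  t_100 = 710;  t_101 = 53;  t_102 = 715;  t_103 = 449;  t_104 = 960
  t_105 = 250;  t_106 = 539;  t_107 = 696;  t_108 = 594;  t_109 = 703;  t_110 = 743
  t_111 = 416;  t_112 = 783;  t_113 = 687;  t_114 = 644;  t_115 = 217;  t_116 = 326
  t_117 = 319;  t_118 = 634;  t_119 = 508;  t_120 = 996;  t_121 = 119;  t_122 = 908
  t_123 = 461;  t_124 = 794;  t_125 = 717;  t_126 = 809;  t_127 = 80;  t_128 = 121
  t_129 = 29;  t_130 = 657;  t_131 = 598;  t_132 = 115;  t_133 = 684;  t_134 = 394
  t_135 = 215;  t_136 = 465;  t_137 = 729;  t_138 = 390;  t_139 = 96;  t_140 = 193
  t_141 = 45;  t_142 = 524;  t_143 = 817;  t_144 = 47;  t_145 = 452;  t_146 = 580
  t_147 = 369;  t_148 = 430;  t_149 = 626;  t_150 = 837;  t_151 = 619;  t_152 = 489
  t_153 = 389;  t_154 = 491;  t_155 = 904;  t_156 = 750;  t_157 = 987;  t_158 = 938
  t_159 = 634;  t_160 = 345
t_161 = 161·345 + 986·634 + 754·938 = 546
t_162 = 161·546 + 986·345 + 754·634 = 30

30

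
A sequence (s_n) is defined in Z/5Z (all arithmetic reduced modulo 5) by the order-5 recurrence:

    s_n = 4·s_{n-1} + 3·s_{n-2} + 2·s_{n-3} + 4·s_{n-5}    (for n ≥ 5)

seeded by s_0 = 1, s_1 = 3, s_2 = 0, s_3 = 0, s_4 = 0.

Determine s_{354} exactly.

s_5 = 4·0 + 3·0 + 2·0 + 0·3 + 4·1 = 4
s_6 = 4·4 + 3·0 + 2·0 + 0·0 + 4·3 = 3
s_7 = 4·3 + 3·4 + 2·0 + 0·0 + 4·0 = 4
s_8 = 4·4 + 3·3 + 2·4 + 0·0 + 4·0 = 3
s_9 = 4·3 + 3·4 + 2·3 + 0·4 + 4·0 = 0
s_10 = 4·0 + 3·3 + 2·4 + 0·3 + 4·4 = 3
Continuing the recurrence:
  s_11 = 0;  s_12 = 0;  s_13 = 3;  s_14 = 2;  s_15 = 4;  s_16 = 3
  s_17 = 3;  s_18 = 1;  s_19 = 2;  s_20 = 3;  s_21 = 2;  s_22 = 3
  s_23 = 3;  s_24 = 3;  s_25 = 4;  s_26 = 4;  s_27 = 1;  s_28 = 1
  s_29 = 2;  s_30 = 4;  s_31 = 0;  s_32 = 0;  s_33 = 2;  s_34 = 1
  s_35 = 1;  s_36 = 1;  s_37 = 4;  s_38 = 4;  s_39 = 4;  s_40 = 0
  s_41 = 4;  s_42 = 0;  s_43 = 3;  s_44 = 1;  s_45 = 3;  s_46 = 2
  s_47 = 4;  s_48 = 0;  s_49 = 0;  s_50 = 0;  s_51 = 3;  s_52 = 3
  s_53 = 1;  s_54 = 4;  s_55 = 0;  s_56 = 1;  s_57 = 4;  s_58 = 3
  s_59 = 2;  s_60 = 0;  s_61 = 1;  s_62 = 4;  s_63 = 1;  s_64 = 1
  s_65 = 0;  s_66 = 4;  s_67 = 4;  s_68 = 2;  s_69 = 2;  s_70 = 2
  s_71 = 4;  s_72 = 2;  s_73 = 2;  s_74 = 0;  s_75 = 3;  s_76 = 2
  s_77 = 0;  s_78 = 0;  s_79 = 4;  s_80 = 3;  s_81 = 2;  s_82 = 0
  s_83 = 2;  s_84 = 3;  s_85 = 0;  s_86 = 1;  s_87 = 0;  s_88 = 1
  s_89 = 3;  s_90 = 0;  s_91 = 0;  s_92 = 1;  s_93 = 3;  s_94 = 2
  s_95 = 4;  s_96 = 3;  s_97 = 2;  s_98 = 2;  s_99 = 3;  s_100 = 3
  s_101 = 2;  s_102 = 1;  s_103 = 4;  s_104 = 0;  s_105 = 1;  s_106 = 0
  s_107 = 2;  s_108 = 1;  s_109 = 0;  s_110 = 1;  s_111 = 1;  s_112 = 0
  s_113 = 4;  s_114 = 3;  s_115 = 3;  s_116 = 3;  s_117 = 2;  s_118 = 4
  s_119 = 0;  s_120 = 3;  s_121 = 2;  s_122 = 0;  s_123 = 3;  s_124 = 1
  s_125 = 0;  s_126 = 2;  s_127 = 0;  s_128 = 3;  s_129 = 0;  s_130 = 4
  s_131 = 0;  s_132 = 2;  s_133 = 3;  s_134 = 3;  s_135 = 1;  s_136 = 4
  s_137 = 3;  s_138 = 3;  s_139 = 1;  s_140 = 3;  s_141 = 2;  s_142 = 1
  s_143 = 3;  s_144 = 3;  s_145 = 0;  s_146 = 3;  s_147 = 2;  s_148 = 4
  s_149 = 0;  s_150 = 1;  s_151 = 4;  s_152 = 2;  s_153 = 3;  s_154 = 1
  s_155 = 1;  s_156 = 4;  s_157 = 4;  s_158 = 2;  s_159 = 2;  s_160 = 1
  s_161 = 0;  s_162 = 3;  s_163 = 2;  s_164 = 0;  s_165 = 1;  s_166 = 3
  s_167 = 2;  s_168 = 2;  s_169 = 0;  s_170 = 4;  s_171 = 2;  s_172 = 3
  s_173 = 4;  s_174 = 4;  s_175 = 0;  s_176 = 3;  s_177 = 2;  s_178 = 3
  s_179 = 0;  s_180 = 3;  s_181 = 0;  s_182 = 2;  s_183 = 1;  s_184 = 0
  s_185 = 4;  s_186 = 3;  s_187 = 2;  s_188 = 4;  s_189 = 3;  s_190 = 4
  s_191 = 0;  s_192 = 1;  s_193 = 3;  s_194 = 2;  s_195 = 0;  s_196 = 2
  s_197 = 1;  s_198 = 2;  s_199 = 3;  s_200 = 0;  s_201 = 1;  s_202 = 4
  s_203 = 2;  s_204 = 4;  s_205 = 0;  s_206 = 0;  s_207 = 4;  s_208 = 4
  s_209 = 4;  s_210 = 1;  s_211 = 4;  s_212 = 3;  s_213 = 2;  s_214 = 1
  s_215 = 0;  s_216 = 3;  s_217 = 1;  s_218 = 1;  s_219 = 2;  s_220 = 3
  s_221 = 2;  s_222 = 0;  s_223 = 1;  s_224 = 1;  s_225 = 4;  s_226 = 4
  s_227 = 0;  s_228 = 4;  s_229 = 3;  s_230 = 0;  s_231 = 3;  s_232 = 3
  s_233 = 2;  s_234 = 0;  s_235 = 2;  s_236 = 4;  s_237 = 4;  s_238 = 0
  s_239 = 0;  s_240 = 1;  s_241 = 0;  s_242 = 4;  s_243 = 3;  s_244 = 4
  s_245 = 2;  s_246 = 1;  s_247 = 4;  s_248 = 0;  s_249 = 0;  s_250 = 1
  s_251 = 3;  s_252 = 1;  s_253 = 0;  s_254 = 4;  s_255 = 2;  s_256 = 2
  s_257 = 1;  s_258 = 4;  s_259 = 4;  s_260 = 3;  s_261 = 0;  s_262 = 1
  s_263 = 1;  s_264 = 3;  s_265 = 4;  s_266 = 2;  s_267 = 0;  s_268 = 3
  s_269 = 3;  s_270 = 2;  s_271 = 1;  s_272 = 1;  s_273 = 3;  s_274 = 4
  s_275 = 0;  s_276 = 2;  s_277 = 0;  s_278 = 3;  s_279 = 2;  s_280 = 2
  s_281 = 3;  s_282 = 2;  s_283 = 3;  s_284 = 2;  s_285 = 4;  s_286 = 0
  s_287 = 4;  s_288 = 1;  s_289 = 4;  s_290 = 3;  s_291 = 1;  s_292 = 2
  s_293 = 1;  s_294 = 3;  s_295 = 1;  s_296 = 4;  s_297 = 3;  s_298 = 0
  s_299 = 4;  s_300 = 1;  s_301 = 2;  s_302 = 1;  s_303 = 2;  s_304 = 1
  s_305 = 1;  s_306 = 4;  s_307 = 0;  s_308 = 2;  s_309 = 0;  s_310 = 0
  s_311 = 0;  s_312 = 0;  s_313 = 3;  s_314 = 2;  s_315 = 2;  s_316 = 0
  s_317 = 0;  s_318 = 1;  s_319 = 2;  s_320 = 4;  s_321 = 4;  s_322 = 2
  s_323 = 2;  s_324 = 0;  s_325 = 1;  s_326 = 4;  s_327 = 2;  s_328 = 0
  s_329 = 4;  s_330 = 4;  s_331 = 4;  s_332 = 4;  s_333 = 1;  s_334 = 0
  s_335 = 2;  s_336 = 1;  s_337 = 1;  s_338 = 0;  s_339 = 0;  s_340 = 0
  s_341 = 4;  s_342 = 0;  s_343 = 2;  s_344 = 1;  s_345 = 0;  s_346 = 3
  s_347 = 4;  s_348 = 3;  s_349 = 4;  s_350 = 3;  s_351 = 2;  s_352 = 1
s_353 = 4·1 + 3·2 + 2·3 + 0·4 + 4·3 = 3
s_354 = 4·3 + 3·1 + 2·2 + 0·3 + 4·4 = 0

0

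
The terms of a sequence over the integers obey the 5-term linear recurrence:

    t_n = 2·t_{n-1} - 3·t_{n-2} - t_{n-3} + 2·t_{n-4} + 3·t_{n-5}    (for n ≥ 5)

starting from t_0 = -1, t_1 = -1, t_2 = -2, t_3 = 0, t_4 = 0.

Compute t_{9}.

t_5 = 2·0 + -3·0 + -1·-2 + 2·-1 + 3·-1 = -3
t_6 = 2·-3 + -3·0 + -1·0 + 2·-2 + 3·-1 = -13
t_7 = 2·-13 + -3·-3 + -1·0 + 2·0 + 3·-2 = -23
t_8 = 2·-23 + -3·-13 + -1·-3 + 2·0 + 3·0 = -4
t_9 = 2·-4 + -3·-23 + -1·-13 + 2·-3 + 3·0 = 68

68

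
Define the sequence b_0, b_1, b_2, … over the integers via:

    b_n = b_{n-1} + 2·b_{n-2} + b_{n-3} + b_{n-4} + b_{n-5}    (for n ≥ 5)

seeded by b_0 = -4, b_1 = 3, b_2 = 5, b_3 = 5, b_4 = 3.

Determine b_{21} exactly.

6064172

b_5 = 1·3 + 2·5 + 1·5 + 1·3 + 1·-4 = 17
b_6 = 1·17 + 2·3 + 1·5 + 1·5 + 1·3 = 36
b_7 = 1·36 + 2·17 + 1·3 + 1·5 + 1·5 = 83
b_8 = 1·83 + 2·36 + 1·17 + 1·3 + 1·5 = 180
b_9 = 1·180 + 2·83 + 1·36 + 1·17 + 1·3 = 402
b_10 = 1·402 + 2·180 + 1·83 + 1·36 + 1·17 = 898
b_11 = 1·898 + 2·402 + 1·180 + 1·83 + 1·36 = 2001
b_12 = 1·2001 + 2·898 + 1·402 + 1·180 + 1·83 = 4462
b_13 = 1·4462 + 2·2001 + 1·898 + 1·402 + 1·180 = 9944
b_14 = 1·9944 + 2·4462 + 1·2001 + 1·898 + 1·402 = 22169
b_15 = 1·22169 + 2·9944 + 1·4462 + 1·2001 + 1·898 = 49418
b_16 = 1·49418 + 2·22169 + 1·9944 + 1·4462 + 1·2001 = 110163
b_17 = 1·110163 + 2·49418 + 1·22169 + 1·9944 + 1·4462 = 245574
b_18 = 1·245574 + 2·110163 + 1·49418 + 1·22169 + 1·9944 = 547431
b_19 = 1·547431 + 2·245574 + 1·110163 + 1·49418 + 1·22169 = 1220329
b_20 = 1·1220329 + 2·547431 + 1·245574 + 1·110163 + 1·49418 = 2720346
b_21 = 1·2720346 + 2·1220329 + 1·547431 + 1·245574 + 1·110163 = 6064172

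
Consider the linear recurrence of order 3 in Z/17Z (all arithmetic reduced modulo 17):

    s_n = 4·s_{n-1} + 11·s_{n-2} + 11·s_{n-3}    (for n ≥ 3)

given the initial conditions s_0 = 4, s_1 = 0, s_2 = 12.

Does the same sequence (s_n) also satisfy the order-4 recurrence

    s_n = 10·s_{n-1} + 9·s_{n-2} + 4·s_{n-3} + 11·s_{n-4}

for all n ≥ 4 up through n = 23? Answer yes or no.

Terms s_0..s_23: 4, 0, 12, 7, 7, 16, 14, 3, 2, 8, 2, 16, 4, 10, 5, 4, 11, 7, 6, 1, 11, 2, 4, 6
n=4: candidate gives 1, actual s_4 = 7 ✗

no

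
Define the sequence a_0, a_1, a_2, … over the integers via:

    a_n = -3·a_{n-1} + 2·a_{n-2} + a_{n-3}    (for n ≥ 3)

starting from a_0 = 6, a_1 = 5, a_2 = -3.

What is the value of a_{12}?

a_3 = -3·-3 + 2·5 + 1·6 = 25
a_4 = -3·25 + 2·-3 + 1·5 = -76
a_5 = -3·-76 + 2·25 + 1·-3 = 275
a_6 = -3·275 + 2·-76 + 1·25 = -952
a_7 = -3·-952 + 2·275 + 1·-76 = 3330
a_8 = -3·3330 + 2·-952 + 1·275 = -11619
a_9 = -3·-11619 + 2·3330 + 1·-952 = 40565
a_10 = -3·40565 + 2·-11619 + 1·3330 = -141603
a_11 = -3·-141603 + 2·40565 + 1·-11619 = 494320
a_12 = -3·494320 + 2·-141603 + 1·40565 = -1725601

-1725601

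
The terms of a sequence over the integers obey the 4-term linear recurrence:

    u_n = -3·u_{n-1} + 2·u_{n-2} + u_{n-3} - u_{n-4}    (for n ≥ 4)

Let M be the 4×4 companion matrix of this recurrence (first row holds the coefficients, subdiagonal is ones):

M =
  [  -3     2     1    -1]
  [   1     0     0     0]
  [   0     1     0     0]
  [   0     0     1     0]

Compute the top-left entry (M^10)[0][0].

(M^10)[0][0] is the top entry after applying M 10 times to the unit state (1, 0, 0, 0). Equivalently it is h_{13} for the auxiliary sequence (h_n) obeying the same recurrence with h_3 = 1 and h_i = 0 for 0 ≤ i < 3:
h_4 = -3·1 + 2·0 + 1·0 + -1·0 = -3
h_5 = -3·-3 + 2·1 + 1·0 + -1·0 = 11
h_6 = -3·11 + 2·-3 + 1·1 + -1·0 = -38
h_7 = -3·-38 + 2·11 + 1·-3 + -1·1 = 132
h_8 = -3·132 + 2·-38 + 1·11 + -1·-3 = -458
h_9 = -3·-458 + 2·132 + 1·-38 + -1·11 = 1589
h_10 = -3·1589 + 2·-458 + 1·132 + -1·-38 = -5513
h_11 = -3·-5513 + 2·1589 + 1·-458 + -1·132 = 19127
h_12 = -3·19127 + 2·-5513 + 1·1589 + -1·-458 = -66360
h_13 = -3·-66360 + 2·19127 + 1·-5513 + -1·1589 = 230232

230232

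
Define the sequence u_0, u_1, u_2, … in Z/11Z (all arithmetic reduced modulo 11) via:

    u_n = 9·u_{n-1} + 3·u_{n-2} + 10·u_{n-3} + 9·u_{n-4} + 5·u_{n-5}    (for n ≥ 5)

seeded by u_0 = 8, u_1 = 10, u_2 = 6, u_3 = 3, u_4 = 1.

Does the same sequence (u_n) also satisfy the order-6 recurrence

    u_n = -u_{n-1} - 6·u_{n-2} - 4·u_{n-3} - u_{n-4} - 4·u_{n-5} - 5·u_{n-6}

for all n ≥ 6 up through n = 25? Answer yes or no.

Terms u_0..u_25: 8, 10, 6, 3, 1, 10, 7, 6, 1, 5, 1, 2, 0, 0, 10, 3, 1, 8, 8, 7, 4, 5, 8, 10, 4, 2
n=6: candidate gives 7, actual u_6 = 7 ✓
n=7: candidate gives 6, actual u_7 = 6 ✓
n=8: candidate gives 1, actual u_8 = 1 ✓
n=9: candidate gives 5, actual u_9 = 5 ✓
n=10: candidate gives 1, actual u_10 = 1 ✓
n=11: candidate gives 2, actual u_11 = 2 ✓
n=12: candidate gives 0, actual u_12 = 0 ✓
n=13: candidate gives 0, actual u_13 = 0 ✓
n=14: candidate gives 10, actual u_14 = 10 ✓
n=15: candidate gives 3, actual u_15 = 3 ✓
n=16: candidate gives 1, actual u_16 = 1 ✓
n=17: candidate gives 8, actual u_17 = 8 ✓
n=18: candidate gives 8, actual u_18 = 8 ✓
n=19: candidate gives 7, actual u_19 = 7 ✓
n=20: candidate gives 4, actual u_20 = 4 ✓
n=21: candidate gives 5, actual u_21 = 5 ✓
n=22: candidate gives 8, actual u_22 = 8 ✓
n=23: candidate gives 10, actual u_23 = 10 ✓
n=24: candidate gives 4, actual u_24 = 4 ✓
n=25: candidate gives 2, actual u_25 = 2 ✓

yes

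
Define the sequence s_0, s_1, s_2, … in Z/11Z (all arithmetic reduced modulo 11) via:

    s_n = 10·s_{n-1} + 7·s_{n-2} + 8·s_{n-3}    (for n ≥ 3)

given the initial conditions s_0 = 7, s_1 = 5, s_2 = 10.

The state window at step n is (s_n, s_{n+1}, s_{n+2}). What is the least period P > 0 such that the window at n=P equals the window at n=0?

n=0: window = (7, 5, 10)
n=1: window = (5, 10, 4)
n=2: window = (10, 4, 7)
n=3: window = (4, 7, 2)
n=4: window = (7, 2, 2)
n=5: window = (2, 2, 2)
n=6: window = (2, 2, 6)
n=7: window = (2, 6, 2)
n=8: window = (6, 2, 1)
n=9: window = (2, 1, 6)
n=10: window = (1, 6, 6)
n=11: window = (6, 6, 0)
n=12: window = (6, 0, 2)
n=13: window = (0, 2, 2)
n=14: window = (2, 2, 1)
n=15: window = (2, 1, 7)
n=16: window = (1, 7, 5)
n=17: window = (7, 5, 8)
n=18: window = (5, 8, 6)
n=19: window = (8, 6, 2)
n=20: window = (6, 2, 5)
n=21: window = (2, 5, 2)
n=22: window = (5, 2, 5)
n=23: window = (2, 5, 5)
n=24: window = (5, 5, 2)
n=25: window = (5, 2, 7)
n=26: window = (2, 7, 3)
n=27: window = (7, 3, 7)
n=28: window = (3, 7, 4)
n=29: window = (7, 4, 3)
n=30: window = (4, 3, 4)
n=31: window = (3, 4, 5)
n=32: window = (4, 5, 3)
n=33: window = (5, 3, 9)
n=34: window = (3, 9, 8)
n=35: window = (9, 8, 2)
n=36: window = (8, 2, 5)
n=37: window = (2, 5, 7)
n=38: window = (5, 7, 0)
n=39: window = (7, 0, 1)
n=40: window = (0, 1, 0)
…
n=118: window = (9, 4, 7)
n=119: window = (4, 7, 5)
n=120: window = (7, 5, 10)
window at n=120 equals window at n=0 → period = 120

120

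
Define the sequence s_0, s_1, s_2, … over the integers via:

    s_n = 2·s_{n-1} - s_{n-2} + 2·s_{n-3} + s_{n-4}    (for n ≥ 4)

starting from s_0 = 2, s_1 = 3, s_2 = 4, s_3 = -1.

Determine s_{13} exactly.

4483

s_4 = 2·-1 + -1·4 + 2·3 + 1·2 = 2
s_5 = 2·2 + -1·-1 + 2·4 + 1·3 = 16
s_6 = 2·16 + -1·2 + 2·-1 + 1·4 = 32
s_7 = 2·32 + -1·16 + 2·2 + 1·-1 = 51
s_8 = 2·51 + -1·32 + 2·16 + 1·2 = 104
s_9 = 2·104 + -1·51 + 2·32 + 1·16 = 237
s_10 = 2·237 + -1·104 + 2·51 + 1·32 = 504
s_11 = 2·504 + -1·237 + 2·104 + 1·51 = 1030
s_12 = 2·1030 + -1·504 + 2·237 + 1·104 = 2134
s_13 = 2·2134 + -1·1030 + 2·504 + 1·237 = 4483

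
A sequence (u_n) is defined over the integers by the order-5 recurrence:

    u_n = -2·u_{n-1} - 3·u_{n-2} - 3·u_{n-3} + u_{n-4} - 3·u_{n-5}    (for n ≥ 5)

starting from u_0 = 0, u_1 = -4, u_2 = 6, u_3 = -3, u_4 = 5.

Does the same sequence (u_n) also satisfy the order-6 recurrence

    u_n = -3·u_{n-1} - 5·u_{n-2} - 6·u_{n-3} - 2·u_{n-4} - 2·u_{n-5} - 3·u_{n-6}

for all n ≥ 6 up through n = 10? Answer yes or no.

yes

Terms u_0..u_10: 0, -4, 6, -3, 5, -23, 58, -83, 75, -113, 377
n=6: candidate gives 58, actual u_6 = 58 ✓
n=7: candidate gives -83, actual u_7 = -83 ✓
n=8: candidate gives 75, actual u_8 = 75 ✓
n=9: candidate gives -113, actual u_9 = -113 ✓
n=10: candidate gives 377, actual u_10 = 377 ✓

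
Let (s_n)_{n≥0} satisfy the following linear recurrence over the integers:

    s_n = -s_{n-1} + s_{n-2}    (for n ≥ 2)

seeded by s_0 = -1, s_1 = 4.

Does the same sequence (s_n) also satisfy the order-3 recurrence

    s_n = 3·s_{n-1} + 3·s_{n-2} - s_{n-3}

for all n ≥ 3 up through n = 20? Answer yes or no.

Terms s_0..s_20: -1, 4, -5, 9, -14, 23, -37, 60, -97, 157, -254, 411, -665, 1076, -1741, 2817, -4558, 7375, -11933, 19308, -31241
n=3: candidate gives -2, actual s_3 = 9 ✗

no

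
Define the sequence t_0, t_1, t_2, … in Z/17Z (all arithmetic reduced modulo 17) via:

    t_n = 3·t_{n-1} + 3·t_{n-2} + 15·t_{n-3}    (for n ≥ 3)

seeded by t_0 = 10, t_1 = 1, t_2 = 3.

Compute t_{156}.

t_3 = 3·3 + 3·1 + 15·10 = 9
t_4 = 3·9 + 3·3 + 15·1 = 0
t_5 = 3·0 + 3·9 + 15·3 = 4
t_6 = 3·4 + 3·0 + 15·9 = 11
t_7 = 3·11 + 3·4 + 15·0 = 11
t_8 = 3·11 + 3·11 + 15·4 = 7
Continuing the recurrence:
  t_9 = 15;  t_10 = 10;  t_11 = 10;  t_12 = 13;  t_13 = 15;  t_14 = 13
  t_15 = 7;  t_16 = 13;  t_17 = 0;  t_18 = 8;  t_19 = 15;  t_20 = 1
  t_21 = 15;  t_22 = 1;  t_23 = 12;  t_24 = 9;  t_25 = 10;  t_26 = 16
  t_27 = 9;  t_28 = 4;  t_29 = 7;  t_30 = 15;  t_31 = 7;  t_32 = 1
  t_33 = 11;  t_34 = 5;  t_35 = 12;  t_36 = 12;  t_37 = 11;  t_38 = 11
  t_39 = 8;  t_40 = 1;  t_41 = 5;  t_42 = 2;  t_43 = 2;  t_44 = 2
  t_45 = 8;  t_46 = 9;  t_47 = 13;  t_48 = 16;  t_49 = 1;  t_50 = 8
  t_51 = 12;  t_52 = 7;  t_53 = 7;  t_54 = 1;  t_55 = 10;  t_56 = 2
  t_57 = 0;  t_58 = 3;  t_59 = 5;  t_60 = 7;  t_61 = 13;  t_62 = 16
  t_63 = 5;  t_64 = 3;  t_65 = 9;  t_66 = 9;  t_67 = 14;  t_68 = 0
  t_69 = 7;  t_70 = 10;  t_71 = 0;  t_72 = 16;  t_73 = 11;  t_74 = 13
  t_75 = 6;  t_76 = 1;  t_77 = 12;  t_78 = 10;  t_79 = 13;  t_80 = 11
  t_81 = 1;  t_82 = 10;  t_83 = 11;  t_84 = 10;  t_85 = 9;  t_86 = 1
  t_87 = 10;  t_88 = 15;  t_89 = 5;  t_90 = 6;  t_91 = 3;  t_92 = 0
  t_93 = 14;  t_94 = 2;  t_95 = 14;  t_96 = 3;  t_97 = 13;  t_98 = 3
  t_99 = 8;  t_100 = 7;  t_101 = 5;  t_102 = 3;  t_103 = 10;  t_104 = 12
  t_105 = 9;  t_106 = 9;  t_107 = 13;  t_108 = 14;  t_109 = 12;  t_110 = 1
  t_111 = 11;  t_112 = 12;  t_113 = 16;  t_114 = 11;  t_115 = 6;  t_116 = 2
  t_117 = 2;  t_118 = 0;  t_119 = 2;  t_120 = 2;  t_121 = 12;  t_122 = 4
  t_123 = 10;  t_124 = 1;  t_125 = 8;  t_126 = 7;  t_127 = 9;  t_128 = 15
  t_129 = 7;  t_130 = 14;  t_131 = 16;  t_132 = 8;  t_133 = 10;  t_134 = 5
  t_135 = 12;  t_136 = 14;  t_137 = 0;  t_138 = 1;  t_139 = 9;  t_140 = 13
  t_141 = 13;  t_142 = 9;  t_143 = 6;  t_144 = 2;  t_145 = 6;  t_146 = 12
  t_147 = 16;  t_148 = 4;  t_149 = 2;  t_150 = 3;  t_151 = 7;  t_152 = 9
  t_153 = 8;  t_154 = 3
t_155 = 3·3 + 3·8 + 15·9 = 15
t_156 = 3·15 + 3·3 + 15·8 = 4

4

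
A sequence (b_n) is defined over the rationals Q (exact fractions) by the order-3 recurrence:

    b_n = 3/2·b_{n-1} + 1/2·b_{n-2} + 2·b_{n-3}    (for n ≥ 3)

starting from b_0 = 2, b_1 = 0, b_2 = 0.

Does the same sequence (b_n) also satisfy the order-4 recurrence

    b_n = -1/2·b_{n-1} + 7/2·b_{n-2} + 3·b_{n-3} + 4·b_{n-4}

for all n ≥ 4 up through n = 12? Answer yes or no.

Terms b_0..b_12: 2, 0, 0, 4, 6, 11, 55/2, 235/4, 991/8, 4323/16, 18711/32, 80635/64, 348495/128
n=4: candidate gives 6, actual b_4 = 6 ✓
n=5: candidate gives 11, actual b_5 = 11 ✓
n=6: candidate gives 55/2, actual b_6 = 55/2 ✓
n=7: candidate gives 235/4, actual b_7 = 235/4 ✓
n=8: candidate gives 991/8, actual b_8 = 991/8 ✓
n=9: candidate gives 4323/16, actual b_9 = 4323/16 ✓
n=10: candidate gives 18711/32, actual b_10 = 18711/32 ✓
n=11: candidate gives 80635/64, actual b_11 = 80635/64 ✓
n=12: candidate gives 348495/128, actual b_12 = 348495/128 ✓

yes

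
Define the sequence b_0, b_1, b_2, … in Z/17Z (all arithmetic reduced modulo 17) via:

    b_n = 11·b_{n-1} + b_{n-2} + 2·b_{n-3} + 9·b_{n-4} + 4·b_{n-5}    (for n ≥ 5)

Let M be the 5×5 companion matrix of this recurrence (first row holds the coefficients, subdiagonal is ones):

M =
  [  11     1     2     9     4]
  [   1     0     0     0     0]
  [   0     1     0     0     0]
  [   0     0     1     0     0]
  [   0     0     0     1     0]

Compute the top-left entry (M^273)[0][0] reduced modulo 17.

7

(M^273)[0][0] is the top entry after applying M 273 times to the unit state (1, 0, 0, 0, 0). Equivalently it is h_{277} for the auxiliary sequence (h_n) obeying the same recurrence with h_4 = 1 and h_i = 0 for 0 ≤ i < 4:
h_5 = 11·1 + 1·0 + 2·0 + 9·0 + 4·0 = 11
h_6 = 11·11 + 1·1 + 2·0 + 9·0 + 4·0 = 3
h_7 = 11·3 + 1·11 + 2·1 + 9·0 + 4·0 = 12
h_8 = 11·12 + 1·3 + 2·11 + 9·1 + 4·0 = 13
h_9 = 11·13 + 1·12 + 2·3 + 9·11 + 4·1 = 9
h_10 = 11·9 + 1·13 + 2·12 + 9·3 + 4·11 = 3
Continuing the recurrence:
  h_11 = 1;  h_12 = 10;  h_13 = 12;  h_14 = 3;  h_15 = 1;  h_16 = 13
  h_17 = 9;  h_18 = 2;  h_19 = 10;  h_20 = 13;  h_21 = 1;  h_22 = 13
  h_23 = 13;  h_24 = 9;  h_25 = 12;  h_26 = 16;  h_27 = 1;  h_28 = 14
  h_29 = 8;  h_30 = 7;  h_31 = 16;  h_32 = 6;  h_33 = 3;  h_34 = 13
  h_35 = 7;  h_36 = 10;  h_37 = 7;  h_38 = 9;  h_39 = 3;  h_40 = 4
  h_41 = 15;  h_42 = 12;  h_43 = 14;  h_44 = 6;  h_45 = 0;  h_46 = 15
  h_47 = 11;  h_48 = 8;  h_49 = 0;  h_50 = 12;  h_51 = 1;  h_52 = 3
  h_53 = 5;  h_54 = 15;  h_55 = 12;  h_56 = 1;  h_57 = 8;  h_58 = 13
  h_59 = 15;  h_60 = 13;  h_61 = 5;  h_62 = 9;  h_63 = 11;  h_64 = 11
  h_65 = 9;  h_66 = 12;  h_67 = 9;  h_68 = 0;  h_69 = 5;  h_70 = 13
  h_71 = 5;  h_72 = 12;  h_73 = 4;  h_74 = 16;  h_75 = 12;  h_76 = 12
  h_77 = 5;  h_78 = 13;  h_79 = 4;  h_80 = 2;  h_81 = 9;  h_82 = 8
  h_83 = 2;  h_84 = 14;  h_85 = 6;  h_86 = 5;  h_87 = 3;  h_88 = 14
  h_89 = 5;  h_90 = 8;  h_91 = 15;  h_92 = 15;  h_93 = 8;  h_94 = 4
  h_95 = 11;  h_96 = 13;  h_97 = 5;  h_98 = 5;  h_99 = 14;  h_100 = 7
  h_101 = 11;  h_102 = 0;  h_103 = 1;  h_104 = 16;  h_105 = 15;  h_106 = 6
  h_107 = 3;  h_108 = 13;  h_109 = 0;  h_110 = 14;  h_111 = 10;  h_112 = 15
  h_113 = 0;  h_114 = 8;  h_115 = 9;  h_116 = 10;  h_117 = 8;  h_118 = 1
  h_119 = 16;  h_120 = 13;  h_121 = 1;  h_122 = 12;  h_123 = 1;  h_124 = 2
  h_125 = 6;  h_126 = 12;  h_127 = 12;  h_128 = 8;  h_129 = 16;  h_130 = 0
  h_131 = 1;  h_132 = 10;  h_133 = 15;  h_134 = 3;  h_135 = 9;  h_136 = 5
  h_137 = 7;  h_138 = 0;  h_139 = 8;  h_140 = 13;  h_141 = 13;  h_142 = 13
  h_143 = 16;  h_144 = 7;  h_145 = 16;  h_146 = 10;  h_147 = 13;  h_148 = 6
  h_149 = 16;  h_150 = 5;  h_151 = 2;  h_152 = 12;  h_153 = 6;  h_154 = 4
  h_155 = 10;  h_156 = 4;  h_157 = 11;  h_158 = 1;  h_159 = 0;  h_160 = 14
  h_161 = 16;  h_162 = 5;  h_163 = 1;  h_164 = 4;  h_165 = 0;  h_166 = 13
  h_167 = 10;  h_168 = 10;  h_169 = 9;  h_170 = 8;  h_171 = 4;  h_172 = 13
  h_173 = 12;  h_174 = 6;  h_175 = 2;  h_176 = 15;  h_177 = 16;  h_178 = 8
  h_179 = 6;  h_180 = 11;  h_181 = 7;  h_182 = 15;  h_183 = 8;  h_184 = 2
  h_185 = 14;  h_186 = 12;  h_187 = 10;  h_188 = 13;  h_189 = 5;  h_190 = 14
  h_191 = 0;  h_192 = 11;  h_193 = 8;  h_194 = 7;  h_195 = 10;  h_196 = 11
  h_197 = 6;  h_198 = 5;  h_199 = 14;  h_200 = 4;  h_201 = 13;  h_202 = 6
  h_203 = 12;  h_204 = 1;  h_205 = 15;  h_206 = 7;  h_207 = 5;  h_208 = 13
  h_209 = 12;  h_210 = 6;  h_211 = 7;  h_212 = 6;  h_213 = 7;  h_214 = 12
  h_215 = 0;  h_216 = 6;  h_217 = 7;  h_218 = 15;  h_219 = 11;  h_220 = 0
  h_221 = 9;  h_222 = 12;  h_223 = 11;  h_224 = 8;  h_225 = 0;  h_226 = 4
  h_227 = 3;  h_228 = 0;  h_229 = 9;  h_230 = 5;  h_231 = 5;  h_232 = 5
  h_233 = 15;  h_234 = 6;  h_235 = 3;  h_236 = 15;  h_237 = 12;  h_238 = 12
  h_239 = 4;  h_240 = 6;  h_241 = 7;  h_242 = 9;  h_243 = 15;  h_244 = 3
  h_245 = 0;  h_246 = 6;  h_247 = 5;  h_248 = 12;  h_249 = 8;  h_250 = 11
  h_251 = 1;  h_252 = 13;  h_253 = 14;  h_254 = 11;  h_255 = 10;  h_256 = 15
  h_257 = 1;  h_258 = 14;  h_259 = 13;  h_260 = 11;  h_261 = 10;  h_262 = 5
  h_263 = 5;  h_264 = 10;  h_265 = 4;  h_266 = 13;  h_267 = 11;  h_268 = 14
  h_269 = 12;  h_270 = 12;  h_271 = 0;  h_272 = 2;  h_273 = 6;  h_274 = 3
  h_275 = 6
h_276 = 11·6 + 1·3 + 2·6 + 9·2 + 4·0 = 14
h_277 = 11·14 + 1·6 + 2·3 + 9·6 + 4·2 = 7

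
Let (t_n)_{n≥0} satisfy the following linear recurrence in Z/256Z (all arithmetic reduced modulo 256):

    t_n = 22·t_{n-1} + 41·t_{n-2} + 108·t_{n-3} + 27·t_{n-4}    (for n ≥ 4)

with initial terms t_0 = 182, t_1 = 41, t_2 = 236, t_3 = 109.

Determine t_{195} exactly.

t_4 = 22·109 + 41·236 + 108·41 + 27·182 = 168
t_5 = 22·168 + 41·109 + 108·236 + 27·41 = 200
t_6 = 22·200 + 41·168 + 108·109 + 27·236 = 248
t_7 = 22·248 + 41·200 + 108·168 + 27·109 = 183
t_8 = 22·183 + 41·248 + 108·200 + 27·168 = 138
t_9 = 22·138 + 41·183 + 108·248 + 27·200 = 227
Continuing the recurrence:
  t_10 = 248;  t_11 = 48;  t_12 = 42;  t_13 = 221;  t_14 = 32;  t_15 = 237
  t_16 = 40;  t_17 = 52;  t_18 = 60;  t_19 = 91;  t_20 = 150;  t_21 = 67
  t_22 = 128;  t_23 = 156;  t_24 = 254;  t_25 = 225;  t_26 = 84;  t_27 = 221
  t_28 = 40;  t_29 = 0;  t_30 = 128;  t_31 = 47;  t_32 = 194;  t_33 = 51
  t_34 = 200;  t_35 = 40;  t_36 = 114;  t_37 = 245;  t_38 = 72;  t_39 = 189
  t_40 = 40;  t_41 = 236;  t_42 = 4;  t_43 = 243;  t_44 = 78;  t_45 = 51
  t_46 = 208;  t_47 = 148;  t_48 = 198;  t_49 = 217;  t_50 = 188;  t_51 = 13
  t_52 = 168;  t_53 = 184;  t_54 = 8;  t_55 = 103;  t_56 = 122;  t_57 = 195
  t_58 = 152;  t_59 = 160;  t_60 = 58;  t_61 = 77;  t_62 = 112;  t_63 = 77
  t_64 = 40;  t_65 = 36;  t_66 = 204;  t_67 = 75;  t_68 = 134;  t_69 = 99
  t_70 = 32;  t_71 = 12;  t_72 = 14;  t_73 = 17;  t_74 = 36;  t_75 = 253
  t_76 = 40;  t_77 = 240;  t_78 = 144;  t_79 = 95;  t_80 = 178;  t_81 = 147
  t_82 = 104;  t_83 = 152;  t_84 = 130;  t_85 = 229;  t_86 = 152;  t_87 = 157
  t_88 = 40;  t_89 = 220;  t_90 = 148;  t_91 = 99;  t_92 = 62;  t_93 = 211
  t_94 = 112;  t_95 = 4;  t_96 = 214;  t_97 = 137;  t_98 = 140;  t_99 = 173
  t_100 = 168;  t_101 = 168;  t_102 = 24;  t_103 = 23;  t_104 = 106;  t_105 = 163
  t_106 = 56;  t_107 = 16;  t_108 = 74;  t_109 = 189;  t_110 = 192;  t_111 = 173
  t_112 = 40;  t_113 = 20;  t_114 = 92;  t_115 = 59;  t_116 = 118;  t_117 = 131
  t_118 = 192;  t_119 = 124;  t_120 = 30;  t_121 = 65;  t_122 = 244;  t_123 = 29
  t_124 = 40;  t_125 = 224;  t_126 = 160;  t_127 = 143;  t_128 = 162;  t_129 = 243
  t_130 = 8;  t_131 = 8;  t_132 = 146;  t_133 = 213;  t_134 = 232;  t_135 = 125
  t_136 = 40;  t_137 = 204;  t_138 = 36;  t_139 = 211;  t_140 = 46;  t_141 = 115
  t_142 = 16;  t_143 = 116;  t_144 = 230;  t_145 = 57;  t_146 = 92;  t_147 = 77
  t_148 = 168;  t_149 = 152;  t_150 = 40;  t_151 = 199;  t_152 = 90;  t_153 = 131
  t_154 = 216;  t_155 = 128;  t_156 = 90;  t_157 = 45;  t_158 = 16;  t_159 = 13
  t_160 = 40;  t_161 = 4;  t_162 = 236;  t_163 = 43;  t_164 = 102;  t_165 = 163
  t_166 = 96;  t_167 = 236;  t_168 = 46;  t_169 = 113;  t_170 = 196;  t_171 = 61
  t_172 = 40;  t_173 = 208;  t_174 = 176;  t_175 = 191;  t_176 = 146;  t_177 = 83
  t_178 = 168;  t_179 = 120;  t_180 = 162;  t_181 = 197;  t_182 = 56;  t_183 = 93
  t_184 = 40;  t_185 = 188;  t_186 = 180;  t_187 = 67;  t_188 = 30;  t_189 = 19
  t_190 = 176;  t_191 = 228;  t_192 = 246;  t_193 = 233
t_194 = 22·233 + 41·246 + 108·228 + 27·176 = 44
t_195 = 22·44 + 41·233 + 108·246 + 27·228 = 237

237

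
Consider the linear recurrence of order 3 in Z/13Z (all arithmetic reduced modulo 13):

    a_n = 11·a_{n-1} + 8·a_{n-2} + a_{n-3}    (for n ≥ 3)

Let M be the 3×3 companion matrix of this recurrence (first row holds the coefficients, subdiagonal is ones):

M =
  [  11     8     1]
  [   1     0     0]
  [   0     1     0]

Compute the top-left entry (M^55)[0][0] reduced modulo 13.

3

(M^55)[0][0] is the top entry after applying M 55 times to the unit state (1, 0, 0). Equivalently it is h_{57} for the auxiliary sequence (h_n) obeying the same recurrence with h_2 = 1 and h_i = 0 for 0 ≤ i < 2:
h_3 = 11·1 + 8·0 + 1·0 = 11
h_4 = 11·11 + 8·1 + 1·0 = 12
h_5 = 11·12 + 8·11 + 1·1 = 0
h_6 = 11·0 + 8·12 + 1·11 = 3
h_7 = 11·3 + 8·0 + 1·12 = 6
h_8 = 11·6 + 8·3 + 1·0 = 12
h_9 = 11·12 + 8·6 + 1·3 = 1
h_10 = 11·1 + 8·12 + 1·6 = 9
h_11 = 11·9 + 8·1 + 1·12 = 2
h_12 = 11·2 + 8·9 + 1·1 = 4
h_13 = 11·4 + 8·2 + 1·9 = 4
h_14 = 11·4 + 8·4 + 1·2 = 0
h_15 = 11·0 + 8·4 + 1·4 = 10
h_16 = 11·10 + 8·0 + 1·4 = 10
h_17 = 11·10 + 8·10 + 1·0 = 8
h_18 = 11·8 + 8·10 + 1·10 = 9
h_19 = 11·9 + 8·8 + 1·10 = 4
h_20 = 11·4 + 8·9 + 1·8 = 7
h_21 = 11·7 + 8·4 + 1·9 = 1
h_22 = 11·1 + 8·7 + 1·4 = 6
h_23 = 11·6 + 8·1 + 1·7 = 3
h_24 = 11·3 + 8·6 + 1·1 = 4
h_25 = 11·4 + 8·3 + 1·6 = 9
h_26 = 11·9 + 8·4 + 1·3 = 4
h_27 = 11·4 + 8·9 + 1·4 = 3
h_28 = 11·3 + 8·4 + 1·9 = 9
h_29 = 11·9 + 8·3 + 1·4 = 10
h_30 = 11·10 + 8·9 + 1·3 = 3
h_31 = 11·3 + 8·10 + 1·9 = 5
h_32 = 11·5 + 8·3 + 1·10 = 11
h_33 = 11·11 + 8·5 + 1·3 = 8
h_34 = 11·8 + 8·11 + 1·5 = 12
h_35 = 11·12 + 8·8 + 1·11 = 12
h_36 = 11·12 + 8·12 + 1·8 = 2
h_37 = 11·2 + 8·12 + 1·12 = 0
h_38 = 11·0 + 8·2 + 1·12 = 2
h_39 = 11·2 + 8·0 + 1·2 = 11
h_40 = 11·11 + 8·2 + 1·0 = 7
h_41 = 11·7 + 8·11 + 1·2 = 11
h_42 = 11·11 + 8·7 + 1·11 = 6
h_43 = 11·6 + 8·11 + 1·7 = 5
h_44 = 11·5 + 8·6 + 1·11 = 10
h_45 = 11·10 + 8·5 + 1·6 = 0
h_46 = 11·0 + 8·10 + 1·5 = 7
h_47 = 11·7 + 8·0 + 1·10 = 9
h_48 = 11·9 + 8·7 + 1·0 = 12
h_49 = 11·12 + 8·9 + 1·7 = 3
h_50 = 11·3 + 8·12 + 1·9 = 8
h_51 = 11·8 + 8·3 + 1·12 = 7
h_52 = 11·7 + 8·8 + 1·3 = 1
h_53 = 11·1 + 8·7 + 1·8 = 10
h_54 = 11·10 + 8·1 + 1·7 = 8
h_55 = 11·8 + 8·10 + 1·1 = 0
h_56 = 11·0 + 8·8 + 1·10 = 9
h_57 = 11·9 + 8·0 + 1·8 = 3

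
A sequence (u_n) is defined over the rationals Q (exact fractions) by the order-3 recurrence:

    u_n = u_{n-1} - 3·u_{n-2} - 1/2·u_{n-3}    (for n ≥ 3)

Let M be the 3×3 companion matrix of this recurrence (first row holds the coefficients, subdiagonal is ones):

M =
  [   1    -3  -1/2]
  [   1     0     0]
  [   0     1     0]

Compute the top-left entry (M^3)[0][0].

-11/2

(M^3)[0][0] is the top entry after applying M 3 times to the unit state (1, 0, 0). Equivalently it is h_{5} for the auxiliary sequence (h_n) obeying the same recurrence with h_2 = 1 and h_i = 0 for 0 ≤ i < 2:
h_3 = 1·1 + -3·0 + -1/2·0 = 1
h_4 = 1·1 + -3·1 + -1/2·0 = -2
h_5 = 1·-2 + -3·1 + -1/2·1 = -11/2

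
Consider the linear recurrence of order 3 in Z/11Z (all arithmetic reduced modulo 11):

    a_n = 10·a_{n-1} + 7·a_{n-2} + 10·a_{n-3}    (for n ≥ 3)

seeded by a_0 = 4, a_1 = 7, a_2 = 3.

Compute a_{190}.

9

a_3 = 10·3 + 7·7 + 10·4 = 9
a_4 = 10·9 + 7·3 + 10·7 = 5
a_5 = 10·5 + 7·9 + 10·3 = 0
a_6 = 10·0 + 7·5 + 10·9 = 4
a_7 = 10·4 + 7·0 + 10·5 = 2
a_8 = 10·2 + 7·4 + 10·0 = 4
a_9 = 10·4 + 7·2 + 10·4 = 6
a_10 = 10·6 + 7·4 + 10·2 = 9
a_11 = 10·9 + 7·6 + 10·4 = 7
a_12 = 10·7 + 7·9 + 10·6 = 6
a_13 = 10·6 + 7·7 + 10·9 = 1
a_14 = 10·1 + 7·6 + 10·7 = 1
a_15 = 10·1 + 7·1 + 10·6 = 0
a_16 = 10·0 + 7·1 + 10·1 = 6
a_17 = 10·6 + 7·0 + 10·1 = 4
a_18 = 10·4 + 7·6 + 10·0 = 5
a_19 = 10·5 + 7·4 + 10·6 = 6
a_20 = 10·6 + 7·5 + 10·4 = 3
a_21 = 10·3 + 7·6 + 10·5 = 1
a_22 = 10·1 + 7·3 + 10·6 = 3
a_23 = 10·3 + 7·1 + 10·3 = 1
a_24 = 10·1 + 7·3 + 10·1 = 8
a_25 = 10·8 + 7·1 + 10·3 = 7
a_26 = 10·7 + 7·8 + 10·1 = 4
a_27 = 10·4 + 7·7 + 10·8 = 4
a_28 = 10·4 + 7·4 + 10·7 = 6
a_29 = 10·6 + 7·4 + 10·4 = 7
a_30 = 10·7 + 7·6 + 10·4 = 9
a_31 = 10·9 + 7·7 + 10·6 = 1
a_32 = 10·1 + 7·9 + 10·7 = 0
a_33 = 10·0 + 7·1 + 10·9 = 9
a_34 = 10·9 + 7·0 + 10·1 = 1
a_35 = 10·1 + 7·9 + 10·0 = 7
a_36 = 10·7 + 7·1 + 10·9 = 2
a_37 = 10·2 + 7·7 + 10·1 = 2
a_38 = 10·2 + 7·2 + 10·7 = 5
a_39 = 10·5 + 7·2 + 10·2 = 7
a_40 = 10·7 + 7·5 + 10·2 = 4
a_41 = 10·4 + 7·7 + 10·5 = 7
a_42 = 10·7 + 7·4 + 10·7 = 3
(a_40, a_41, a_42) = (4, 7, 3) = (a_0, a_1, a_2), so the sequence has period 40.
190 ≡ 30 (mod 40), hence a_190 = a_30 = 9.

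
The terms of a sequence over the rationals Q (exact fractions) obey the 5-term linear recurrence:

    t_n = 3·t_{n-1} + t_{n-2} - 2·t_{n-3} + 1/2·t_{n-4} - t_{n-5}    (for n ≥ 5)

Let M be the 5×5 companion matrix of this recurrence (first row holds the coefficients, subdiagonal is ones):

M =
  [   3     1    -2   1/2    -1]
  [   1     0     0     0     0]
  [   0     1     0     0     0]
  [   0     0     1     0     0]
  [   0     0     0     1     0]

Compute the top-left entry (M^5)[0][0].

(M^5)[0][0] is the top entry after applying M 5 times to the unit state (1, 0, 0, 0, 0). Equivalently it is h_{9} for the auxiliary sequence (h_n) obeying the same recurrence with h_4 = 1 and h_i = 0 for 0 ≤ i < 4:
h_5 = 3·1 + 1·0 + -2·0 + 1/2·0 + -1·0 = 3
h_6 = 3·3 + 1·1 + -2·0 + 1/2·0 + -1·0 = 10
h_7 = 3·10 + 1·3 + -2·1 + 1/2·0 + -1·0 = 31
h_8 = 3·31 + 1·10 + -2·3 + 1/2·1 + -1·0 = 195/2
h_9 = 3·195/2 + 1·31 + -2·10 + 1/2·3 + -1·1 = 304

304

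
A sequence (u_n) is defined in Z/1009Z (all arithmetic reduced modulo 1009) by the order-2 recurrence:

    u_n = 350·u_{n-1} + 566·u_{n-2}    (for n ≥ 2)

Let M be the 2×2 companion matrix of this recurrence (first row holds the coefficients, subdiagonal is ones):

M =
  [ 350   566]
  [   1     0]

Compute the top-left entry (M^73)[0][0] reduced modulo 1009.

(M^73)[0][0] is the top entry after applying M 73 times to the unit state (1, 0). Equivalently it is h_{74} for the auxiliary sequence (h_n) obeying the same recurrence with h_1 = 1 and h_i = 0 for 0 ≤ i < 1:
h_2 = 350·1 + 566·0 = 350
h_3 = 350·350 + 566·1 = 977
h_4 = 350·977 + 566·350 = 235
h_5 = 350·235 + 566·977 = 571
h_6 = 350·571 + 566·235 = 899
h_7 = 350·899 + 566·571 = 148
h_8 = 350·148 + 566·899 = 639
h_9 = 350·639 + 566·148 = 682
h_10 = 350·682 + 566·639 = 19
h_11 = 350·19 + 566·682 = 161
h_12 = 350·161 + 566·19 = 510
h_13 = 350·510 + 566·161 = 223
h_14 = 350·223 + 566·510 = 443
h_15 = 350·443 + 566·223 = 766
h_16 = 350·766 + 566·443 = 212
h_17 = 350·212 + 566·766 = 229
h_18 = 350·229 + 566·212 = 360
h_19 = 350·360 + 566·229 = 337
h_20 = 350·337 + 566·360 = 848
h_21 = 350·848 + 566·337 = 195
h_22 = 350·195 + 566·848 = 331
h_23 = 350·331 + 566·195 = 204
h_24 = 350·204 + 566·331 = 442
h_25 = 350·442 + 566·204 = 761
h_26 = 350·761 + 566·442 = 923
h_27 = 350·923 + 566·761 = 53
h_28 = 350·53 + 566·923 = 144
h_29 = 350·144 + 566·53 = 687
h_30 = 350·687 + 566·144 = 83
h_31 = 350·83 + 566·687 = 166
h_32 = 350·166 + 566·83 = 142
h_33 = 350·142 + 566·166 = 378
h_34 = 350·378 + 566·142 = 782
h_35 = 350·782 + 566·378 = 301
h_36 = 350·301 + 566·782 = 75
h_37 = 350·75 + 566·301 = 870
h_38 = 350·870 + 566·75 = 863
h_39 = 350·863 + 566·870 = 387
h_40 = 350·387 + 566·863 = 346
h_41 = 350·346 + 566·387 = 109
h_42 = 350·109 + 566·346 = 907
h_43 = 350·907 + 566·109 = 769
h_44 = 350·769 + 566·907 = 537
h_45 = 350·537 + 566·769 = 651
h_46 = 350·651 + 566·537 = 49
h_47 = 350·49 + 566·651 = 178
h_48 = 350·178 + 566·49 = 233
h_49 = 350·233 + 566·178 = 678
h_50 = 350·678 + 566·233 = 893
h_51 = 350·893 + 566·678 = 88
h_52 = 350·88 + 566·893 = 459
h_53 = 350·459 + 566·88 = 586
h_54 = 350·586 + 566·459 = 754
h_55 = 350·754 + 566·586 = 266
h_56 = 350·266 + 566·754 = 229
h_57 = 350·229 + 566·266 = 654
h_58 = 350·654 + 566·229 = 319
h_59 = 350·319 + 566·654 = 521
h_60 = 350·521 + 566·319 = 673
h_61 = 350·673 + 566·521 = 711
h_62 = 350·711 + 566·673 = 152
h_63 = 350·152 + 566·711 = 567
h_64 = 350·567 + 566·152 = 953
h_65 = 350·953 + 566·567 = 640
h_66 = 350·640 + 566·953 = 594
h_67 = 350·594 + 566·640 = 55
h_68 = 350·55 + 566·594 = 286
h_69 = 350·286 + 566·55 = 60
h_70 = 350·60 + 566·286 = 247
h_71 = 350·247 + 566·60 = 339
h_72 = 350·339 + 566·247 = 148
h_73 = 350·148 + 566·339 = 505
h_74 = 350·505 + 566·148 = 196

196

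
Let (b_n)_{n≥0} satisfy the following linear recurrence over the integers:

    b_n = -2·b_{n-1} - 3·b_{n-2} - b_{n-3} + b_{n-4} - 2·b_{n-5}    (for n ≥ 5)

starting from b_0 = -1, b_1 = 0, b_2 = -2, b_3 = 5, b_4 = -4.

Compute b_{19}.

9781

b_5 = -2·-4 + -3·5 + -1·-2 + 1·0 + -2·-1 = -3
b_6 = -2·-3 + -3·-4 + -1·5 + 1·-2 + -2·0 = 11
b_7 = -2·11 + -3·-3 + -1·-4 + 1·5 + -2·-2 = 0
b_8 = -2·0 + -3·11 + -1·-3 + 1·-4 + -2·5 = -44
b_9 = -2·-44 + -3·0 + -1·11 + 1·-3 + -2·-4 = 82
b_10 = -2·82 + -3·-44 + -1·0 + 1·11 + -2·-3 = -15
b_11 = -2·-15 + -3·82 + -1·-44 + 1·0 + -2·11 = -194
b_12 = -2·-194 + -3·-15 + -1·82 + 1·-44 + -2·0 = 307
b_13 = -2·307 + -3·-194 + -1·-15 + 1·82 + -2·-44 = 153
b_14 = -2·153 + -3·307 + -1·-194 + 1·-15 + -2·82 = -1212
b_15 = -2·-1212 + -3·153 + -1·307 + 1·-194 + -2·-15 = 1494
b_16 = -2·1494 + -3·-1212 + -1·153 + 1·307 + -2·-194 = 1190
b_17 = -2·1190 + -3·1494 + -1·-1212 + 1·153 + -2·307 = -6111
b_18 = -2·-6111 + -3·1190 + -1·1494 + 1·-1212 + -2·153 = 5640
b_19 = -2·5640 + -3·-6111 + -1·1190 + 1·1494 + -2·-1212 = 9781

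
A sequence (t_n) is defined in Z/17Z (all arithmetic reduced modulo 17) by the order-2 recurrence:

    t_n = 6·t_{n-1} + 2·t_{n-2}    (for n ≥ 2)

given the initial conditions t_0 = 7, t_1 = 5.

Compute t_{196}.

t_2 = 6·5 + 2·7 = 10
t_3 = 6·10 + 2·5 = 2
t_4 = 6·2 + 2·10 = 15
t_5 = 6·15 + 2·2 = 9
t_6 = 6·9 + 2·15 = 16
t_7 = 6·16 + 2·9 = 12
t_8 = 6·12 + 2·16 = 2
t_9 = 6·2 + 2·12 = 2
t_10 = 6·2 + 2·2 = 16
t_11 = 6·16 + 2·2 = 15
t_12 = 6·15 + 2·16 = 3
t_13 = 6·3 + 2·15 = 14
t_14 = 6·14 + 2·3 = 5
t_15 = 6·5 + 2·14 = 7
t_16 = 6·7 + 2·5 = 1
t_17 = 6·1 + 2·7 = 3
t_18 = 6·3 + 2·1 = 3
t_19 = 6·3 + 2·3 = 7
t_20 = 6·7 + 2·3 = 14
t_21 = 6·14 + 2·7 = 13
t_22 = 6·13 + 2·14 = 4
t_23 = 6·4 + 2·13 = 16
t_24 = 6·16 + 2·4 = 2
t_25 = 6·2 + 2·16 = 10
t_26 = 6·10 + 2·2 = 13
t_27 = 6·13 + 2·10 = 13
t_28 = 6·13 + 2·13 = 2
t_29 = 6·2 + 2·13 = 4
t_30 = 6·4 + 2·2 = 11
t_31 = 6·11 + 2·4 = 6
t_32 = 6·6 + 2·11 = 7
t_33 = 6·7 + 2·6 = 3
t_34 = 6·3 + 2·7 = 15
t_35 = 6·15 + 2·3 = 11
t_36 = 6·11 + 2·15 = 11
t_37 = 6·11 + 2·11 = 3
t_38 = 6·3 + 2·11 = 6
t_39 = 6·6 + 2·3 = 8
t_40 = 6·8 + 2·6 = 9
t_41 = 6·9 + 2·8 = 2
t_42 = 6·2 + 2·9 = 13
t_43 = 6·13 + 2·2 = 14
t_44 = 6·14 + 2·13 = 8
t_45 = 6·8 + 2·14 = 8
t_46 = 6·8 + 2·8 = 13
t_47 = 6·13 + 2·8 = 9
t_48 = 6·9 + 2·13 = 12
t_49 = 6·12 + 2·9 = 5
t_50 = 6·5 + 2·12 = 3
t_51 = 6·3 + 2·5 = 11
t_52 = 6·11 + 2·3 = 4
t_53 = 6·4 + 2·11 = 12
t_54 = 6·12 + 2·4 = 12
t_55 = 6·12 + 2·12 = 11
t_56 = 6·11 + 2·12 = 5
t_57 = 6·5 + 2·11 = 1
t_58 = 6·1 + 2·5 = 16
t_59 = 6·16 + 2·1 = 13
t_60 = 6·13 + 2·16 = 8
t_61 = 6·8 + 2·13 = 6
t_62 = 6·6 + 2·8 = 1
t_63 = 6·1 + 2·6 = 1
t_64 = 6·1 + 2·1 = 8
t_65 = 6·8 + 2·1 = 16
t_66 = 6·16 + 2·8 = 10
t_67 = 6·10 + 2·16 = 7
t_68 = 6·7 + 2·10 = 11
t_69 = 6·11 + 2·7 = 12
t_70 = 6·12 + 2·11 = 9
t_71 = 6·9 + 2·12 = 10
t_72 = 6·10 + 2·9 = 10
t_73 = 6·10 + 2·10 = 12
t_74 = 6·12 + 2·10 = 7
t_75 = 6·7 + 2·12 = 15
t_76 = 6·15 + 2·7 = 2
t_77 = 6·2 + 2·15 = 8
t_78 = 6·8 + 2·2 = 1
t_79 = 6·1 + 2·8 = 5
t_80 = 6·5 + 2·1 = 15
t_81 = 6·15 + 2·5 = 15
t_82 = 6·15 + 2·15 = 1
t_83 = 6·1 + 2·15 = 2
t_84 = 6·2 + 2·1 = 14
t_85 = 6·14 + 2·2 = 3
t_86 = 6·3 + 2·14 = 12
t_87 = 6·12 + 2·3 = 10
t_88 = 6·10 + 2·12 = 16
t_89 = 6·16 + 2·10 = 14
t_90 = 6·14 + 2·16 = 14
t_91 = 6·14 + 2·14 = 10
t_92 = 6·10 + 2·14 = 3
t_93 = 6·3 + 2·10 = 4
t_94 = 6·4 + 2·3 = 13
t_95 = 6·13 + 2·4 = 1
t_96 = 6·1 + 2·13 = 15
t_97 = 6·15 + 2·1 = 7
t_98 = 6·7 + 2·15 = 4
t_99 = 6·4 + 2·7 = 4
t_100 = 6·4 + 2·4 = 15
t_101 = 6·15 + 2·4 = 13
t_102 = 6·13 + 2·15 = 6
t_103 = 6·6 + 2·13 = 11
t_104 = 6·11 + 2·6 = 10
t_105 = 6·10 + 2·11 = 14
t_106 = 6·14 + 2·10 = 2
t_107 = 6·2 + 2·14 = 6
t_108 = 6·6 + 2·2 = 6
t_109 = 6·6 + 2·6 = 14
t_110 = 6·14 + 2·6 = 11
t_111 = 6·11 + 2·14 = 9
t_112 = 6·9 + 2·11 = 8
t_113 = 6·8 + 2·9 = 15
t_114 = 6·15 + 2·8 = 4
t_115 = 6·4 + 2·15 = 3
t_116 = 6·3 + 2·4 = 9
t_117 = 6·9 + 2·3 = 9
t_118 = 6·9 + 2·9 = 4
t_119 = 6·4 + 2·9 = 8
t_120 = 6·8 + 2·4 = 5
t_121 = 6·5 + 2·8 = 12
t_122 = 6·12 + 2·5 = 14
t_123 = 6·14 + 2·12 = 6
t_124 = 6·6 + 2·14 = 13
t_125 = 6·13 + 2·6 = 5
t_126 = 6·5 + 2·13 = 5
t_127 = 6·5 + 2·5 = 6
t_128 = 6·6 + 2·5 = 12
t_129 = 6·12 + 2·6 = 16
t_130 = 6·16 + 2·12 = 1
t_131 = 6·1 + 2·16 = 4
t_132 = 6·4 + 2·1 = 9
t_133 = 6·9 + 2·4 = 11
t_134 = 6·11 + 2·9 = 16
t_135 = 6·16 + 2·11 = 16
t_136 = 6·16 + 2·16 = 9
t_137 = 6·9 + 2·16 = 1
t_138 = 6·1 + 2·9 = 7
t_139 = 6·7 + 2·1 = 10
t_140 = 6·10 + 2·7 = 6
t_141 = 6·6 + 2·10 = 5
t_142 = 6·5 + 2·6 = 8
t_143 = 6·8 + 2·5 = 7
t_144 = 6·7 + 2·8 = 7
t_145 = 6·7 + 2·7 = 5
t_146 = 6·5 + 2·7 = 10
t_147 = 6·10 + 2·5 = 2
t_148 = 6·2 + 2·10 = 15
t_149 = 6·15 + 2·2 = 9
t_150 = 6·9 + 2·15 = 16
t_151 = 6·16 + 2·9 = 12
t_152 = 6·12 + 2·16 = 2
t_153 = 6·2 + 2·12 = 2
t_154 = 6·2 + 2·2 = 16
t_155 = 6·16 + 2·2 = 15
t_156 = 6·15 + 2·16 = 3
t_157 = 6·3 + 2·15 = 14
t_158 = 6·14 + 2·3 = 5
t_159 = 6·5 + 2·14 = 7
t_160 = 6·7 + 2·5 = 1
t_161 = 6·1 + 2·7 = 3
t_162 = 6·3 + 2·1 = 3
t_163 = 6·3 + 2·3 = 7
t_164 = 6·7 + 2·3 = 14
t_165 = 6·14 + 2·7 = 13
t_166 = 6·13 + 2·14 = 4
t_167 = 6·4 + 2·13 = 16
t_168 = 6·16 + 2·4 = 2
t_169 = 6·2 + 2·16 = 10
t_170 = 6·10 + 2·2 = 13
t_171 = 6·13 + 2·10 = 13
t_172 = 6·13 + 2·13 = 2
t_173 = 6·2 + 2·13 = 4
t_174 = 6·4 + 2·2 = 11
t_175 = 6·11 + 2·4 = 6
t_176 = 6·6 + 2·11 = 7
t_177 = 6·7 + 2·6 = 3
t_178 = 6·3 + 2·7 = 15
t_179 = 6·15 + 2·3 = 11
t_180 = 6·11 + 2·15 = 11
t_181 = 6·11 + 2·11 = 3
t_182 = 6·3 + 2·11 = 6
t_183 = 6·6 + 2·3 = 8
t_184 = 6·8 + 2·6 = 9
t_185 = 6·9 + 2·8 = 2
t_186 = 6·2 + 2·9 = 13
t_187 = 6·13 + 2·2 = 14
t_188 = 6·14 + 2·13 = 8
t_189 = 6·8 + 2·14 = 8
t_190 = 6·8 + 2·8 = 13
t_191 = 6·13 + 2·8 = 9
t_192 = 6·9 + 2·13 = 12
t_193 = 6·12 + 2·9 = 5
t_194 = 6·5 + 2·12 = 3
t_195 = 6·3 + 2·5 = 11
t_196 = 6·11 + 2·3 = 4

4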